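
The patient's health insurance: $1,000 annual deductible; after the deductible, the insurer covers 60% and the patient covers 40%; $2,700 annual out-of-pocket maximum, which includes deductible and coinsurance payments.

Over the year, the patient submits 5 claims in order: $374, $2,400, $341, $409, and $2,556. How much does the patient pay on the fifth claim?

Bill 1, $374: all of it applies to the deductible. Cost to patient: $374. OOP to date $374.
Bill 2, $2,400: $626 to deductible, leaving $1,774; 40% of $1,774 = $709.60. Patient pays $1,335.60; OOP now $1,709.60.
Bill 3, $341: deductible met; 40% of $341 = $136.40. Cost to patient: $136.40. OOP to date $1,846.
Bill 4, $409: 40% coinsurance on $409 = $163.60. Patient pays $163.60; OOP now $2,009.60.
Bill 5, $2,556: deductible already satisfied, so patient's share is 40% × $2,556 = $1,022.40. That would push OOP to $3,032, over the $2,700 cap, so patient pays $2,700 − $2,009.60 = $690.40.

$690.40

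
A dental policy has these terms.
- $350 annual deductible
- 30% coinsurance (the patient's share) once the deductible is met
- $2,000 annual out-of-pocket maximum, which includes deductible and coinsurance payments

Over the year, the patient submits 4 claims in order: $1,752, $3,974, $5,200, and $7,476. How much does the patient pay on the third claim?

Claim 1 — $1,752: $350 finishes the deductible; $1,402 goes to coinsurance; patient's 30% is $420.60. Cost to patient: $770.60. OOP to date $770.60.
Claim 2 — $3,974: deductible already satisfied, so patient's share is 30% × $3,974 = $1,192.20. Cost to patient: $1,192.20. OOP to date $1,962.80.
Claim 3 — $5,200: deductible met; 30% of $5,200 = $1,560. That would push OOP to $3,522.80, over the $2,000 cap, so patient pays $2,000 − $1,962.80 = $37.20.

$37.20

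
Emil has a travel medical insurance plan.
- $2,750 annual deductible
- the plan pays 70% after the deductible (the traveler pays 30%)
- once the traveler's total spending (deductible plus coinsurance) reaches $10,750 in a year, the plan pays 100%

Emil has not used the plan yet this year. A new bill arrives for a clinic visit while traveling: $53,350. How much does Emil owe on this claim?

$10,750

The full $2,750 deductible is still open; $2,750 of this bill applies to it.
After the $2,750 deductible portion, $53,350 − $2,750 = $50,600 is subject to coinsurance.
Traveler's 30% share of $50,600 is $15,180.
That puts the traveler's cost at $2,750 + $15,180 = $17,930 before any cap.
Adding $17,930 to the $0 already spent would give $17,930, which exceeds the $10,750 cap; the traveler pays just $10,750 − $0 = $10,750.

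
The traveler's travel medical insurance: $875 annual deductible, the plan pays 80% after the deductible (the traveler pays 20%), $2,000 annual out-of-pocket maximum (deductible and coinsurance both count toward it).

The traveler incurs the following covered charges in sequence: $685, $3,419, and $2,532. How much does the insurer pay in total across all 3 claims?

$4,636

Claim 1 — $685: fully absorbed by the deductible. Cost to traveler: $685. OOP to date $685. Insurer: $685 − $685 = $0.
Claim 2 — $3,419: $190 to deductible, leaving $3,229; traveler's 20% is $645.80. Cost to traveler: $835.80. OOP to date $1,520.80. Insurer: $3,419 − $835.80 = $2,583.20.
Claim 3 — $2,532: deductible met; 20% of $2,532 = $506.40. That would push OOP to $2,027.20, over the $2,000 cap, so traveler pays $2,000 − $1,520.80 = $479.20. Plan pays $2,532 − $479.20 = $2,052.80.
Insurer total: $0 + $2,583.20 + $2,052.80 = $4,636.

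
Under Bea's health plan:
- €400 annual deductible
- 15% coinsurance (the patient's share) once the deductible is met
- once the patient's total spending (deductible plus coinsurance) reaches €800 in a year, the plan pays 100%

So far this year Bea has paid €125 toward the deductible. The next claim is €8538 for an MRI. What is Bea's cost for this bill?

Deductible still to meet: €400 − €125 = €275.
After the €275 deductible portion, €8538 − €275 = €8263 is subject to coinsurance.
15% of €8263 = €1239.45 falls to the patient.
So the patient owes €275 + €1239.45 = €1514.45 before any cap.
Adding €1514.45 to the €125 already spent would give €1639.45, which exceeds the €800 cap; the patient pays just €800 − €125 = €675.

€675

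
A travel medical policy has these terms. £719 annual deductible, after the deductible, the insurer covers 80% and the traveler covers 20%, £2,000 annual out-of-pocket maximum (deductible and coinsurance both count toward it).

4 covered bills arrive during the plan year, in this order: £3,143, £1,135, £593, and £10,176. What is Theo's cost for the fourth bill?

£450.60

Claim 1 — £3,143: £719 finishes the deductible; £2,424 goes to coinsurance; traveler's 20% is £484.80. Traveler pays £1,203.80; OOP now £1,203.80.
Claim 2 — £1,135: 20% coinsurance on £1,135 = £227. Traveler owes £227 (running OOP £1,430.80).
Claim 3 — £593: deductible already satisfied, so traveler's share is 20% × £593 = £118.60. Cost to traveler: £118.60. OOP to date £1,549.40.
Claim 4 — £10,176: deductible already satisfied, so traveler's share is 20% × £10,176 = £2,035.20. Adding that to £1,549.40 gives £3,584.60, past the £2,000 cap; traveler pays only £2,000 − £1,549.40 = £450.60.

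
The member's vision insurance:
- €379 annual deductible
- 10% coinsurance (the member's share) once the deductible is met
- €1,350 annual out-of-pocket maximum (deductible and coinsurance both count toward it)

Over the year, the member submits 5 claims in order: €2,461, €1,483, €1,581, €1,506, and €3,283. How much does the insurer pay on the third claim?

Claim 1 — €2,461: €379 finishes the deductible; €2,082 goes to coinsurance; 10% of €2,082 = €208.20. Cost to member: €587.20. OOP to date €587.20. Insurer: €2,461 − €587.20 = €1,873.80.
Claim 2 — €1,483: deductible already satisfied, so member's share is 10% × €1,483 = €148.30. Member pays €148.30; OOP now €735.50. Plan pays €1,483 − €148.30 = €1,334.70.
Claim 3 — €1,581: 10% coinsurance on €1,581 = €158.10. Member owes €158.10 (running OOP €893.60). Plan pays €1,581 − €158.10 = €1,422.90.

€1,422.90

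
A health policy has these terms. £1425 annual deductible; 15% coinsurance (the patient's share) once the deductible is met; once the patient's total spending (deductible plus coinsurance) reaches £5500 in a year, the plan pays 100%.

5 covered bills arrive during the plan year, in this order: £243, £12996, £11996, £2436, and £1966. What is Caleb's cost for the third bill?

£1799.40

#1 (£243): fully absorbed by the deductible. Patient pays £243; OOP now £243.
#2 (£12996): deductible takes £1182, £11814 remains; coinsurance £11814 × 15% = £1772.10. Patient pays £2954.10; OOP now £3197.10.
#3 (£11996): deductible already satisfied, so patient's share is 15% × £11996 = £1799.40. Patient pays £1799.40; OOP now £4996.50.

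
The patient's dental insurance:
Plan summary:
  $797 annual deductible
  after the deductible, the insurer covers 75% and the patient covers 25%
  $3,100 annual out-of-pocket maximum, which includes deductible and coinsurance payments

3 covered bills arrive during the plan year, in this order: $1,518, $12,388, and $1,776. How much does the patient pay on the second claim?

Claim 1 — $1,518: deductible takes $797, $721 remains; 25% of $721 = $180.25. Cost to patient: $977.25. OOP to date $977.25.
Claim 2 — $12,388: 25% coinsurance on $12,388 = $3,097. Adding that to $977.25 gives $4,074.25, past the $3,100 cap; patient pays only $3,100 − $977.25 = $2,122.75.

$2,122.75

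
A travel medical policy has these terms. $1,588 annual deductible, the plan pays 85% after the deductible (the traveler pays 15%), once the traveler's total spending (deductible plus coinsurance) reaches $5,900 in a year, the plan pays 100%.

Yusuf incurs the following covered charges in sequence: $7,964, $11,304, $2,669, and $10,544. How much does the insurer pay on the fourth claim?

$9,284.35

#1 ($7,964): deductible takes $1,588, $6,376 remains; traveler's 15% is $956.40. Traveler pays $2,544.40; OOP now $2,544.40. Plan pays $7,964 − $2,544.40 = $5,419.60.
#2 ($11,304): deductible met; 15% of $11,304 = $1,695.60. Traveler pays $1,695.60; OOP now $4,240. Insurer: $11,304 − $1,695.60 = $9,608.40.
#3 ($2,669): 15% coinsurance on $2,669 = $400.35. Cost to traveler: $400.35. OOP to date $4,640.35. Plan pays $2,669 − $400.35 = $2,268.65.
#4 ($10,544): deductible met; 15% of $10,544 = $1,581.60. Adding that to $4,640.35 gives $6,221.95, past the $5,900 cap; traveler pays only $5,900 − $4,640.35 = $1,259.65. Insurer: $10,544 − $1,259.65 = $9,284.35.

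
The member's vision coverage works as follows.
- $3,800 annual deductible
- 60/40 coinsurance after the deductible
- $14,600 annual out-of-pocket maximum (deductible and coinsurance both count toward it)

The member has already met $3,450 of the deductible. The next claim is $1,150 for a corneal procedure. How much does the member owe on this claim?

$670

Remaining deductible: $3,800 − $3,450 = $350.
After the $350 deductible portion, $1,150 − $350 = $800 is subject to coinsurance.
Member's 40% share of $800 is $320.
Member responsibility before any cap: $350 + $320 = $670.
Total out-of-pocket so far would be $3,450 + $670 = $4,120, below the $14,600 cap — no reduction.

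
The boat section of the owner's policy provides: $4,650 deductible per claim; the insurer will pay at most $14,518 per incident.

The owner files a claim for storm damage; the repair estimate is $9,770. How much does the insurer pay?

$5,120

After the deductible, $9,770 − $4,650 = $5,120 remains.
$5,120 ≤ $14,518, so the limit doesn't bind; insurer pays $5,120.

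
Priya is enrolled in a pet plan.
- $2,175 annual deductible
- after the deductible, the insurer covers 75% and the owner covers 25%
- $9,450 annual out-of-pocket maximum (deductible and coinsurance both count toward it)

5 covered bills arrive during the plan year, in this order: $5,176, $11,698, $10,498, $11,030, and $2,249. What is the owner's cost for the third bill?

Claim 1 — $5,176: $2,175 finishes the deductible; $3,001 goes to coinsurance; 25% of $3,001 = $750.25. Owner pays $2,925.25; OOP now $2,925.25.
Claim 2 — $11,698: deductible already satisfied, so owner's share is 25% × $11,698 = $2,924.50. Owner pays $2,924.50; OOP now $5,849.75.
Claim 3 — $10,498: deductible met; 25% of $10,498 = $2,624.50. Owner pays $2,624.50; OOP now $8,474.25.

$2,624.50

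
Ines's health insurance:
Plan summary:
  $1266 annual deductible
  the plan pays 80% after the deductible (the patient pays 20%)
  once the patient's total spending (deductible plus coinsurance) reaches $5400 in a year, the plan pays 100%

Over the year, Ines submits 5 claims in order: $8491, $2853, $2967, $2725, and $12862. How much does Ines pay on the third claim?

$593.40

#1 ($8491): $1266 to deductible, leaving $7225; patient's 20% is $1445. Cost to patient: $2711. OOP to date $2711.
#2 ($2853): 20% coinsurance on $2853 = $570.60. Patient pays $570.60; OOP now $3281.60.
#3 ($2967): deductible already satisfied, so patient's share is 20% × $2967 = $593.40. Patient pays $593.40; OOP now $3875.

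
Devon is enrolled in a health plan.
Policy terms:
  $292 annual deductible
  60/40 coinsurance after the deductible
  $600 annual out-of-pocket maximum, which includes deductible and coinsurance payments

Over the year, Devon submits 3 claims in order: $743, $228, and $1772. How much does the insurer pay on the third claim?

#1 ($743): $292 finishes the deductible; $451 goes to coinsurance; 40% of $451 = $180.40. Patient pays $472.40; OOP now $472.40. Plan pays $743 − $472.40 = $270.60.
#2 ($228): deductible already satisfied, so patient's share is 40% × $228 = $91.20. Patient pays $91.20; OOP now $563.60. Plan pays $228 − $91.20 = $136.80.
#3 ($1772): 40% coinsurance on $1772 = $708.80. Adding that to $563.60 gives $1272.40, past the $600 cap; patient pays only $600 − $563.60 = $36.40. Plan pays $1772 − $36.40 = $1735.60.

$1735.60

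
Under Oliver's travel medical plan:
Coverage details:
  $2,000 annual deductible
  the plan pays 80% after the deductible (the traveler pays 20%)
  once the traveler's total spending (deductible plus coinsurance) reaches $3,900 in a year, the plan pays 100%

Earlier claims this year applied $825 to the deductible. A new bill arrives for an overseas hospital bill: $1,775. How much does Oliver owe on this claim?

Remaining deductible: $2,000 − $825 = $1,175.
The remaining $600 (= $1,775 − $1,175) moves to coinsurance.
20% of $600 = $120 falls to the traveler.
That puts the traveler's cost at $1,175 + $120 = $1,295 before any cap.
Year-to-date out-of-pocket becomes $825 + $1,295 = $2,120, still under the $3,900 maximum, so no cap applies.

$1,295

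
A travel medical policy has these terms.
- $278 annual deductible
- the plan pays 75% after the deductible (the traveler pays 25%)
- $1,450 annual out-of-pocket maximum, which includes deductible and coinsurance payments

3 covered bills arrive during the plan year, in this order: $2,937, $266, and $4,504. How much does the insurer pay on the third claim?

$4,063.25

#1 ($2,937): $278 finishes the deductible; $2,659 goes to coinsurance; 25% of $2,659 = $664.75. Cost to traveler: $942.75. OOP to date $942.75. Plan pays $2,937 − $942.75 = $1,994.25.
#2 ($266): deductible met; 25% of $266 = $66.50. Traveler owes $66.50 (running OOP $1,009.25). Plan pays $266 − $66.50 = $199.50.
#3 ($4,504): deductible already satisfied, so traveler's share is 25% × $4,504 = $1,126. Adding that to $1,009.25 gives $2,135.25, past the $1,450 cap; traveler pays only $1,450 − $1,009.25 = $440.75. Insurer: $4,504 − $440.75 = $4,063.25.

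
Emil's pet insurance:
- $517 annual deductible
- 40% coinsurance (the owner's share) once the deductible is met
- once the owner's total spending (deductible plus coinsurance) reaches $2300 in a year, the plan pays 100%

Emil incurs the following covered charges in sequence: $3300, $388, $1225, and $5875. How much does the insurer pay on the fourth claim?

Claim 1 — $3300: $517 to deductible, leaving $2783; 40% of $2783 = $1113.20. Owner pays $1630.20; OOP now $1630.20. Insurer: $3300 − $1630.20 = $1669.80.
Claim 2 — $388: deductible met; 40% of $388 = $155.20. Cost to owner: $155.20. OOP to date $1785.40. Plan pays $388 − $155.20 = $232.80.
Claim 3 — $1225: deductible already satisfied, so owner's share is 40% × $1225 = $490. Cost to owner: $490. OOP to date $2275.40. Plan pays $1225 − $490 = $735.
Claim 4 — $5875: deductible met; 40% of $5875 = $2350. Adding that to $2275.40 gives $4625.40, past the $2300 cap; owner pays only $2300 − $2275.40 = $24.60. Plan pays $5875 − $24.60 = $5850.40.

$5850.40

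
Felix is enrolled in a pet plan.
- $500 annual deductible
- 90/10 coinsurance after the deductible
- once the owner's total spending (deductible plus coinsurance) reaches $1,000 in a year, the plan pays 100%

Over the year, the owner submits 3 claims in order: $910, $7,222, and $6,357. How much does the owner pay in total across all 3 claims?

Claim 1 ($910): $500 to deductible, leaving $410; coinsurance $410 × 10% = $41. Cost to owner: $541. OOP to date $541.
Claim 2 ($7,222): deductible already satisfied, so owner's share is 10% × $7,222 = $722.20. OOP would hit $1,263.20 > $1,000, so the cap limits the owner to $1,000 − $541 = $459.
Claim 3 ($6,357): deductible already satisfied, so owner's share is 10% × $6,357 = $635.70. That would push OOP to $1,635.70, over the $1,000 cap, so owner pays $1,000 − $1,000 = $0.
Total paid by the owner: $541 + $459 + $0 = $1,000.

$1,000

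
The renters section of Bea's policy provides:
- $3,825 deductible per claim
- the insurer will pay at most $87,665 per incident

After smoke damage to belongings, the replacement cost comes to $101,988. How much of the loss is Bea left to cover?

After the deductible, $101,988 − $3,825 = $98,163 remains.
The $87,665 per-incident cap binds; insurer pays $87,665.
Tenant's share is the uncovered remainder: $101,988 − $87,665 = $14,323.

$14,323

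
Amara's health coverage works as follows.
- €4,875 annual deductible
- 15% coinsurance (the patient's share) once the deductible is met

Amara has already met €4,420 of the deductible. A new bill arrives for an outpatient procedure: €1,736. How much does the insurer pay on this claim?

Deductible still to meet: €4,875 − €4,420 = €455.
After the €455 deductible portion, €1,736 − €455 = €1,281 is subject to coinsurance.
15% of €1,281 = €192.15 falls to the patient.
That puts the patient's cost at €455 + €192.15 = €647.15.
The plan picks up €1,736 − €647.15 = €1,088.85.

€1,088.85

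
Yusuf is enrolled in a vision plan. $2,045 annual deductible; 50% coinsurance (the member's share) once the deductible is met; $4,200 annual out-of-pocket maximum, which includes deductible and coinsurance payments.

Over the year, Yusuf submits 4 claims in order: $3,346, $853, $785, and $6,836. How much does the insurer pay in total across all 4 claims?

Bill 1, $3,346: $2,045 to deductible, leaving $1,301; 50% of $1,301 = $650.50. Cost to member: $2,695.50. OOP to date $2,695.50. Plan pays $3,346 − $2,695.50 = $650.50.
Bill 2, $853: deductible met; 50% of $853 = $426.50. Member pays $426.50; OOP now $3,122. Plan pays $853 − $426.50 = $426.50.
Bill 3, $785: deductible already satisfied, so member's share is 50% × $785 = $392.50. Member pays $392.50; OOP now $3,514.50. Plan pays $785 − $392.50 = $392.50.
Bill 4, $6,836: 50% coinsurance on $6,836 = $3,418. That would push OOP to $6,932.50, over the $4,200 cap, so member pays $4,200 − $3,514.50 = $685.50. Plan pays $6,836 − $685.50 = $6,150.50.
Insurer total = bills − member's total = $11,820 − $4,200 = $7,620.

$7,620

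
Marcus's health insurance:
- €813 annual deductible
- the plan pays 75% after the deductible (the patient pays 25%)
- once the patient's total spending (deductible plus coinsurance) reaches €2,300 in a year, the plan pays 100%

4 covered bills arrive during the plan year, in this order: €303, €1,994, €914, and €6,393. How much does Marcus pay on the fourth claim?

€887.50

Claim 1 — €303: all of it applies to the deductible. Patient pays €303; OOP now €303.
Claim 2 — €1,994: €510 finishes the deductible; €1,484 goes to coinsurance; patient's 25% is €371. Patient owes €881 (running OOP €1,184).
Claim 3 — €914: 25% coinsurance on €914 = €228.50. Patient pays €228.50; OOP now €1,412.50.
Claim 4 — €6,393: deductible met; 25% of €6,393 = €1,598.25. Adding that to €1,412.50 gives €3,010.75, past the €2,300 cap; patient pays only €2,300 − €1,412.50 = €887.50.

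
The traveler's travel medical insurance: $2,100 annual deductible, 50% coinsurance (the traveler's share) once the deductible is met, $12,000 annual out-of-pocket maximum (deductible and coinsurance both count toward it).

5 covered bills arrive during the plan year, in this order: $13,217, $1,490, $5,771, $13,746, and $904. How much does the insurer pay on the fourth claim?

#1 ($13,217): $2,100 to deductible, leaving $11,117; 50% of $11,117 = $5,558.50. Traveler pays $7,658.50; OOP now $7,658.50. Plan pays $13,217 − $7,658.50 = $5,558.50.
#2 ($1,490): 50% coinsurance on $1,490 = $745. Cost to traveler: $745. OOP to date $8,403.50. Plan pays $1,490 − $745 = $745.
#3 ($5,771): 50% coinsurance on $5,771 = $2,885.50. Traveler pays $2,885.50; OOP now $11,289. Insurer: $5,771 − $2,885.50 = $2,885.50.
#4 ($13,746): deductible already satisfied, so traveler's share is 50% × $13,746 = $6,873. OOP would hit $18,162 > $12,000, so the cap limits the traveler to $12,000 − $11,289 = $711. Insurer: $13,746 − $711 = $13,035.

$13,035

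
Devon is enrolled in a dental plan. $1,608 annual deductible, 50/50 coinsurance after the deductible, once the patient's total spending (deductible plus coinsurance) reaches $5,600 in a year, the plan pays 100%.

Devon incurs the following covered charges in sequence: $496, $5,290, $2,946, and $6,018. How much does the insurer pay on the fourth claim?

#1 ($496): entire amount goes to the deductible. Patient pays $496; OOP now $496. Plan pays $496 − $496 = $0.
#2 ($5,290): deductible takes $1,112, $4,178 remains; 50% of $4,178 = $2,089. Patient pays $3,201; OOP now $3,697. Plan pays $5,290 − $3,201 = $2,089.
#3 ($2,946): 50% coinsurance on $2,946 = $1,473. Cost to patient: $1,473. OOP to date $5,170. Insurer: $2,946 − $1,473 = $1,473.
#4 ($6,018): deductible met; 50% of $6,018 = $3,009. That would push OOP to $8,179, over the $5,600 cap, so patient pays $5,600 − $5,170 = $430. Insurer: $6,018 − $430 = $5,588.

$5,588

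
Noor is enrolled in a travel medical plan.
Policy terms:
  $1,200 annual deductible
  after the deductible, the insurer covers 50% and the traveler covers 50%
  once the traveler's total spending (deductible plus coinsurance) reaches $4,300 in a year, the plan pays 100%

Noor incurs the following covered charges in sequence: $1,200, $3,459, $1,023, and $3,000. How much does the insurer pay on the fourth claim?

$2,141

Claim 1 — $1,200: entire amount goes to the deductible. Traveler pays $1,200; OOP now $1,200. Plan pays $1,200 − $1,200 = $0.
Claim 2 — $3,459: deductible met; 50% of $3,459 = $1,729.50. Traveler pays $1,729.50; OOP now $2,929.50. Plan pays $3,459 − $1,729.50 = $1,729.50.
Claim 3 — $1,023: deductible already satisfied, so traveler's share is 50% × $1,023 = $511.50. Traveler owes $511.50 (running OOP $3,441). Insurer: $1,023 − $511.50 = $511.50.
Claim 4 — $3,000: 50% coinsurance on $3,000 = $1,500. That would push OOP to $4,941, over the $4,300 cap, so traveler pays $4,300 − $3,441 = $859. Insurer: $3,000 − $859 = $2,141.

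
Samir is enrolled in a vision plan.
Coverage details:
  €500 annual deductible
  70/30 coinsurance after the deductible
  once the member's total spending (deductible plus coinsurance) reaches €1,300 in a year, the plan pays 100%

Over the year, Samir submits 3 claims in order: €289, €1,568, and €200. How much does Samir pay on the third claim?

#1 (€289): all of it applies to the deductible. Cost to member: €289. OOP to date €289.
#2 (€1,568): €211 to deductible, leaving €1,357; 30% of €1,357 = €407.10. Cost to member: €618.10. OOP to date €907.10.
#3 (€200): 30% coinsurance on €200 = €60. Member pays €60; OOP now €967.10.

€60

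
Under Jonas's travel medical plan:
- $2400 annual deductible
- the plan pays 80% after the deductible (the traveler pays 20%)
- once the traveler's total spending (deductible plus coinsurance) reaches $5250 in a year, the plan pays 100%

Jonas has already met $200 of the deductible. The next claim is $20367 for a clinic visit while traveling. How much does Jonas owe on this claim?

$5050

$200 of the $2400 deductible is already met, leaving $2200.
The remaining $18167 (= $20367 − $2200) moves to coinsurance.
Traveler's 20% share of $18167 is $3633.40.
So the traveler owes $2200 + $3633.40 = $5833.40 before any cap.
Year-to-date out-of-pocket would reach $200 + $5833.40 = $6033.40, above the $5250 maximum, so the traveler pays only $5250 − $200 = $5050.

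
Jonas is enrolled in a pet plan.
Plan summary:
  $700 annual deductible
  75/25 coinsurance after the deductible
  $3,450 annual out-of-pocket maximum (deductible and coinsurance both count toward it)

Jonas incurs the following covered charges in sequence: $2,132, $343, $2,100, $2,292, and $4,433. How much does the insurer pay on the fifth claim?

$3,324.75

Claim 1 — $2,132: deductible takes $700, $1,432 remains; owner's 25% is $358. Owner pays $1,058; OOP now $1,058. Insurer: $2,132 − $1,058 = $1,074.
Claim 2 — $343: deductible already satisfied, so owner's share is 25% × $343 = $85.75. Owner pays $85.75; OOP now $1,143.75. Plan pays $343 − $85.75 = $257.25.
Claim 3 — $2,100: deductible already satisfied, so owner's share is 25% × $2,100 = $525. Owner owes $525 (running OOP $1,668.75). Plan pays $2,100 − $525 = $1,575.
Claim 4 — $2,292: 25% coinsurance on $2,292 = $573. Owner pays $573; OOP now $2,241.75. Insurer: $2,292 − $573 = $1,719.
Claim 5 — $4,433: deductible already satisfied, so owner's share is 25% × $4,433 = $1,108.25. Cost to owner: $1,108.25. OOP to date $3,350. Insurer: $4,433 − $1,108.25 = $3,324.75.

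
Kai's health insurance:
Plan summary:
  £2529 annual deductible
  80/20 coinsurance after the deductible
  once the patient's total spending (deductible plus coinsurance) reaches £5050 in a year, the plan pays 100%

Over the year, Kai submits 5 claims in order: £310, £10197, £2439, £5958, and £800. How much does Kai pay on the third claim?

Claim 1 (£310): all of it applies to the deductible. Patient owes £310 (running OOP £310).
Claim 2 (£10197): £2219 to deductible, leaving £7978; coinsurance £7978 × 20% = £1595.60. Patient pays £3814.60; OOP now £4124.60.
Claim 3 (£2439): deductible met; 20% of £2439 = £487.80. Patient owes £487.80 (running OOP £4612.40).

£487.80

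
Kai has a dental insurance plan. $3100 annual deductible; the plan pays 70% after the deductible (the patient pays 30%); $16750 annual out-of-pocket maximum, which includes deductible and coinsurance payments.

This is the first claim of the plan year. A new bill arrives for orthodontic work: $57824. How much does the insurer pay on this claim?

$41074

Nothing has been paid toward the $3100 deductible, so the first $3100 of this charge is applied there.
After the $3100 deductible portion, $57824 − $3100 = $54724 is subject to coinsurance.
Coinsurance: $54724 × 30% = $16417.20.
That puts the patient's cost at $3100 + $16417.20 = $19517.20 before any cap.
Adding $19517.20 to the $0 already spent would give $19517.20, which exceeds the $16750 cap; the patient pays just $16750 − $0 = $16750.
Insurer pays the balance: $57824 − $16750 = $41074.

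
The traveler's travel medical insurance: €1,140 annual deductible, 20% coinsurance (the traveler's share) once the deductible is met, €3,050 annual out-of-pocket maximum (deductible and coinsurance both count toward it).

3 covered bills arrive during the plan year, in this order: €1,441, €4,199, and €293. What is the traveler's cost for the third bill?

€58.60

Claim 1 — €1,441: deductible takes €1,140, €301 remains; 20% of €301 = €60.20. Cost to traveler: €1,200.20. OOP to date €1,200.20.
Claim 2 — €4,199: 20% coinsurance on €4,199 = €839.80. Cost to traveler: €839.80. OOP to date €2,040.
Claim 3 — €293: deductible met; 20% of €293 = €58.60. Cost to traveler: €58.60. OOP to date €2,098.60.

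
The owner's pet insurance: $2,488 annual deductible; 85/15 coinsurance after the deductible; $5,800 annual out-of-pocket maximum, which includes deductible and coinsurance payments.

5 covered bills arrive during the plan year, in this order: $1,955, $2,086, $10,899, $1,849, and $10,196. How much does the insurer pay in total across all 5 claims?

#1 ($1,955): entire amount goes to the deductible. Owner owes $1,955 (running OOP $1,955). Insurer: $1,955 − $1,955 = $0.
#2 ($2,086): $533 finishes the deductible; $1,553 goes to coinsurance; coinsurance $1,553 × 15% = $232.95. Owner owes $765.95 (running OOP $2,720.95). Insurer: $2,086 − $765.95 = $1,320.05.
#3 ($10,899): 15% coinsurance on $10,899 = $1,634.85. Cost to owner: $1,634.85. OOP to date $4,355.80. Plan pays $10,899 − $1,634.85 = $9,264.15.
#4 ($1,849): deductible met; 15% of $1,849 = $277.35. Owner owes $277.35 (running OOP $4,633.15). Plan pays $1,849 − $277.35 = $1,571.65.
#5 ($10,196): 15% coinsurance on $10,196 = $1,529.40. Adding that to $4,633.15 gives $6,162.55, past the $5,800 cap; owner pays only $5,800 − $4,633.15 = $1,166.85. Plan pays $10,196 − $1,166.85 = $9,029.15.
Insurer total = bills − owner's total = $26,985 − $5,800 = $21,185.

$21,185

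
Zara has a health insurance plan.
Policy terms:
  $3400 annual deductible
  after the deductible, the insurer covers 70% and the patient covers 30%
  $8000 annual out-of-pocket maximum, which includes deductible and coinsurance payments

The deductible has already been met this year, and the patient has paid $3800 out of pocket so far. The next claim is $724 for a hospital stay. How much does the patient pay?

The deductible is already satisfied, so the full bill goes to coinsurance.
Coinsurance: $724 × 30% = $217.20.
Cumulative spending $3800 + $217.20 = $4017.20 stays under the $8000 maximum.

$217.20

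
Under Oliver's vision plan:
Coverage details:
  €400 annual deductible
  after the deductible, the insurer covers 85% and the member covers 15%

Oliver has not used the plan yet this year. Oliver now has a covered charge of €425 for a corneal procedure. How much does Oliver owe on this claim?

€403.75

The full €400 deductible is still open; €400 of this bill applies to it.
That leaves €425 − €400 = €25 for coinsurance.
Coinsurance: €25 × 15% = €3.75.
That puts the member's cost at €400 + €3.75 = €403.75.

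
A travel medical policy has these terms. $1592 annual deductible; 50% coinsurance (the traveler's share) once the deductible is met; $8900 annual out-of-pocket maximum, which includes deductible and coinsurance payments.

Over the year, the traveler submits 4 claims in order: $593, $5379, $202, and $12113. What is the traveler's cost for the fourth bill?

$5017

#1 ($593): all of it applies to the deductible. Traveler owes $593 (running OOP $593).
#2 ($5379): $999 finishes the deductible; $4380 goes to coinsurance; traveler's 50% is $2190. Traveler pays $3189; OOP now $3782.
#3 ($202): deductible met; 50% of $202 = $101. Traveler owes $101 (running OOP $3883).
#4 ($12113): 50% coinsurance on $12113 = $6056.50. That would push OOP to $9939.50, over the $8900 cap, so traveler pays $8900 − $3883 = $5017.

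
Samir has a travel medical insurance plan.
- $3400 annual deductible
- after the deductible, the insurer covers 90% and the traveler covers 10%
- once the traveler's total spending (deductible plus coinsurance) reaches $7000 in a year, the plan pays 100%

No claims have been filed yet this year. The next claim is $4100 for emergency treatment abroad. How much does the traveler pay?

The full $3400 deductible is still open; $3400 of this bill applies to it.
The remaining $700 (= $4100 − $3400) moves to coinsurance.
10% of $700 = $70 falls to the traveler.
So the traveler owes $3400 + $70 = $3470 before any cap.
Year-to-date out-of-pocket becomes $0 + $3470 = $3470, still under the $7000 maximum, so no cap applies.

$3470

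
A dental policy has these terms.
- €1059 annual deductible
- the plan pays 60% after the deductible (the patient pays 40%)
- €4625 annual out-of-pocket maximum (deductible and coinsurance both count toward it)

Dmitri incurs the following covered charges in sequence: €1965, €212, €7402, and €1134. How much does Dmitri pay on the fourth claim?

€158

#1 (€1965): €1059 to deductible, leaving €906; patient's 40% is €362.40. Patient pays €1421.40; OOP now €1421.40.
#2 (€212): deductible met; 40% of €212 = €84.80. Patient pays €84.80; OOP now €1506.20.
#3 (€7402): deductible already satisfied, so patient's share is 40% × €7402 = €2960.80. Patient pays €2960.80; OOP now €4467.
#4 (€1134): deductible met; 40% of €1134 = €453.60. OOP would hit €4920.60 > €4625, so the cap limits the patient to €4625 − €4467 = €158.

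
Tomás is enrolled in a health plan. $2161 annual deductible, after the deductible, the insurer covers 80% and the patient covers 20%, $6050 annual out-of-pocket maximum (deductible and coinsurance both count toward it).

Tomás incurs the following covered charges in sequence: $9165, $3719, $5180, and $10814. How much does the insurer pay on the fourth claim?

Claim 1 ($9165): $2161 to deductible, leaving $7004; patient's 20% is $1400.80. Cost to patient: $3561.80. OOP to date $3561.80. Insurer: $9165 − $3561.80 = $5603.20.
Claim 2 ($3719): deductible already satisfied, so patient's share is 20% × $3719 = $743.80. Patient pays $743.80; OOP now $4305.60. Plan pays $3719 − $743.80 = $2975.20.
Claim 3 ($5180): 20% coinsurance on $5180 = $1036. Cost to patient: $1036. OOP to date $5341.60. Plan pays $5180 − $1036 = $4144.
Claim 4 ($10814): deductible met; 20% of $10814 = $2162.80. OOP would hit $7504.40 > $6050, so the cap limits the patient to $6050 − $5341.60 = $708.40. Insurer: $10814 − $708.40 = $10105.60.

$10105.60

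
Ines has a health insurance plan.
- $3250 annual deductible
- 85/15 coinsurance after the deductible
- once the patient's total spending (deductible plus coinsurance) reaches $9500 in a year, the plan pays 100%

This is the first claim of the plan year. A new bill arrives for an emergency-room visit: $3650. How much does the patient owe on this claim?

$3310

The full $3250 deductible is still open; $3250 of this bill applies to it.
The remaining $400 (= $3650 − $3250) moves to coinsurance.
Patient's 15% share of $400 is $60.
So the patient owes $3250 + $60 = $3310 before any cap.
Year-to-date out-of-pocket becomes $0 + $3310 = $3310, still under the $9500 maximum, so no cap applies.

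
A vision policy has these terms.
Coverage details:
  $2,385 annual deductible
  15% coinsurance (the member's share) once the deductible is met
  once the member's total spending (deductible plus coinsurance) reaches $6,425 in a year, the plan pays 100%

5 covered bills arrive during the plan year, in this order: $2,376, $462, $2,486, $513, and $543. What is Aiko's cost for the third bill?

#1 ($2,376): fully absorbed by the deductible. Member owes $2,376 (running OOP $2,376).
#2 ($462): $9 to deductible, leaving $453; 15% of $453 = $67.95. Member owes $76.95 (running OOP $2,452.95).
#3 ($2,486): deductible met; 15% of $2,486 = $372.90. Cost to member: $372.90. OOP to date $2,825.85.

$372.90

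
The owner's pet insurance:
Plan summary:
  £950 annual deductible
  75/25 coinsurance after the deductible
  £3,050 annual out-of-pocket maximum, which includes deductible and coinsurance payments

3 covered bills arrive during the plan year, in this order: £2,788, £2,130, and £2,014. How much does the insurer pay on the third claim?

Claim 1 (£2,788): £950 finishes the deductible; £1,838 goes to coinsurance; 25% of £1,838 = £459.50. Owner owes £1,409.50 (running OOP £1,409.50). Insurer: £2,788 − £1,409.50 = £1,378.50.
Claim 2 (£2,130): deductible already satisfied, so owner's share is 25% × £2,130 = £532.50. Owner owes £532.50 (running OOP £1,942). Plan pays £2,130 − £532.50 = £1,597.50.
Claim 3 (£2,014): 25% coinsurance on £2,014 = £503.50. Cost to owner: £503.50. OOP to date £2,445.50. Insurer: £2,014 − £503.50 = £1,510.50.

£1,510.50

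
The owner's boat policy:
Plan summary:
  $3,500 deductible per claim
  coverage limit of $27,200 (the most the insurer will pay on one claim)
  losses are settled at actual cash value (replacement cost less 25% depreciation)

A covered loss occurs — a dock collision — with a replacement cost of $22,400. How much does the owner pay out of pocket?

Actual cash value after 25% depreciation: $22,400 × 75% = $16,800.
Subtract the deductible: $16,800 − $3,500 = $13,300.
$13,300 is within the $27,200 limit, so the insurer pays $13,300.
Owner's share is the uncovered remainder: $22,400 − $13,300 = $9,100.

$9,100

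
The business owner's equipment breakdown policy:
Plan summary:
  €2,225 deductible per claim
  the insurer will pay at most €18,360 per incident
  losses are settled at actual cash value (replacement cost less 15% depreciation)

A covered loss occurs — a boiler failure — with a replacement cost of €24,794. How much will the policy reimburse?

€18,360

Actual cash value after 15% depreciation: €24,794 × 85% = €21,074.90.
Less the €2,225 deductible: €21,074.90 − €2,225 = €18,849.90.
€18,849.90 exceeds the €18,360 limit, so the insurer pays the limit: €18,360.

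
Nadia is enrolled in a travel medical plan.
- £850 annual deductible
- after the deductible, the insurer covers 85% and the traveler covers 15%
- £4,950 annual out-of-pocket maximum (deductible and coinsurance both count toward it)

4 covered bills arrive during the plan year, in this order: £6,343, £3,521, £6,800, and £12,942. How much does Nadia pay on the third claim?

£1,020

Claim 1 — £6,343: £850 finishes the deductible; £5,493 goes to coinsurance; traveler's 15% is £823.95. Cost to traveler: £1,673.95. OOP to date £1,673.95.
Claim 2 — £3,521: 15% coinsurance on £3,521 = £528.15. Cost to traveler: £528.15. OOP to date £2,202.10.
Claim 3 — £6,800: 15% coinsurance on £6,800 = £1,020. Traveler owes £1,020 (running OOP £3,222.10).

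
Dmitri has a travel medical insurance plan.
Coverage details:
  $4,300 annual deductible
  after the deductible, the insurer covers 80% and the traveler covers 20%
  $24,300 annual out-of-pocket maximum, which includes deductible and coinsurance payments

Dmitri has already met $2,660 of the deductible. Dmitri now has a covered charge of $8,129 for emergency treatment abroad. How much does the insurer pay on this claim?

$5,191.20

Deductible still to meet: $4,300 − $2,660 = $1,640.
After the $1,640 deductible portion, $8,129 − $1,640 = $6,489 is subject to coinsurance.
Coinsurance: $6,489 × 20% = $1,297.80.
So the traveler owes $1,640 + $1,297.80 = $2,937.80 before any cap.
Total out-of-pocket so far would be $2,660 + $2,937.80 = $5,597.80, below the $24,300 cap — no reduction.
The plan picks up $8,129 − $2,937.80 = $5,191.20.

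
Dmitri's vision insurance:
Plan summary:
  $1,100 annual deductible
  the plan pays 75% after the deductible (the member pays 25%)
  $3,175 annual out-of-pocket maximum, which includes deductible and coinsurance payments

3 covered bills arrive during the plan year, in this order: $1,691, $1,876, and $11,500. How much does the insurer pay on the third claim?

$10,041.75

Claim 1 — $1,691: $1,100 to deductible, leaving $591; 25% of $591 = $147.75. Cost to member: $1,247.75. OOP to date $1,247.75. Insurer: $1,691 − $1,247.75 = $443.25.
Claim 2 — $1,876: 25% coinsurance on $1,876 = $469. Member owes $469 (running OOP $1,716.75). Plan pays $1,876 − $469 = $1,407.
Claim 3 — $11,500: deductible met; 25% of $11,500 = $2,875. OOP would hit $4,591.75 > $3,175, so the cap limits the member to $3,175 − $1,716.75 = $1,458.25. Insurer: $11,500 − $1,458.25 = $10,041.75.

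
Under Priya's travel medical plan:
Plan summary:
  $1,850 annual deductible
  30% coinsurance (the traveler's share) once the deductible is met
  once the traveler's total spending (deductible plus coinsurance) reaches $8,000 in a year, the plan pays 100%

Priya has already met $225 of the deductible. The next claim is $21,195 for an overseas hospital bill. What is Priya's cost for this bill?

$7,496

Deductible still to meet: $1,850 − $225 = $1,625.
The remaining $19,570 (= $21,195 − $1,625) moves to coinsurance.
Coinsurance: $19,570 × 30% = $5,871.
That puts the traveler's cost at $1,625 + $5,871 = $7,496 before any cap.
Year-to-date out-of-pocket becomes $225 + $7,496 = $7,721, still under the $8,000 maximum, so no cap applies.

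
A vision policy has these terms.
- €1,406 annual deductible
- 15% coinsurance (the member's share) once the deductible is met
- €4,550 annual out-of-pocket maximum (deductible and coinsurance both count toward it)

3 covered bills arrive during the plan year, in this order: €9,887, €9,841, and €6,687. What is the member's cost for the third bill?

€395.70

Bill 1, €9,887: €1,406 to deductible, leaving €8,481; 15% of €8,481 = €1,272.15. Member pays €2,678.15; OOP now €2,678.15.
Bill 2, €9,841: deductible already satisfied, so member's share is 15% × €9,841 = €1,476.15. Member pays €1,476.15; OOP now €4,154.30.
Bill 3, €6,687: deductible already satisfied, so member's share is 15% × €6,687 = €1,003.05. OOP would hit €5,157.35 > €4,550, so the cap limits the member to €4,550 − €4,154.30 = €395.70.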